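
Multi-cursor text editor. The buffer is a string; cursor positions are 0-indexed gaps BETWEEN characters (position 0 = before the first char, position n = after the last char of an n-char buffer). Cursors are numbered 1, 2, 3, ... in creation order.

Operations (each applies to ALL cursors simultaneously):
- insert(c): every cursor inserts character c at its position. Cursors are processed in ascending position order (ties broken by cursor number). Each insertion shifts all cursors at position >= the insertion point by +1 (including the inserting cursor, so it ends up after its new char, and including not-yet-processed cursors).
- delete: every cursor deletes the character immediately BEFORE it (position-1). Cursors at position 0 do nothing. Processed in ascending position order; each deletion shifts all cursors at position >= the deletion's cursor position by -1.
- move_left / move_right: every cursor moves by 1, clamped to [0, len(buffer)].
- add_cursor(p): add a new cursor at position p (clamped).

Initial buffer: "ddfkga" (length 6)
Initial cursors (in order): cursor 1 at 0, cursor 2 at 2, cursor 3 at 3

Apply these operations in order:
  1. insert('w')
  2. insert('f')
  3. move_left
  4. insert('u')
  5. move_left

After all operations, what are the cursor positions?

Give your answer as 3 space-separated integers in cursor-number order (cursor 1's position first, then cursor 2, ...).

After op 1 (insert('w')): buffer="wddwfwkga" (len 9), cursors c1@1 c2@4 c3@6, authorship 1..2.3...
After op 2 (insert('f')): buffer="wfddwffwfkga" (len 12), cursors c1@2 c2@6 c3@9, authorship 11..22.33...
After op 3 (move_left): buffer="wfddwffwfkga" (len 12), cursors c1@1 c2@5 c3@8, authorship 11..22.33...
After op 4 (insert('u')): buffer="wufddwuffwufkga" (len 15), cursors c1@2 c2@7 c3@11, authorship 111..222.333...
After op 5 (move_left): buffer="wufddwuffwufkga" (len 15), cursors c1@1 c2@6 c3@10, authorship 111..222.333...

Answer: 1 6 10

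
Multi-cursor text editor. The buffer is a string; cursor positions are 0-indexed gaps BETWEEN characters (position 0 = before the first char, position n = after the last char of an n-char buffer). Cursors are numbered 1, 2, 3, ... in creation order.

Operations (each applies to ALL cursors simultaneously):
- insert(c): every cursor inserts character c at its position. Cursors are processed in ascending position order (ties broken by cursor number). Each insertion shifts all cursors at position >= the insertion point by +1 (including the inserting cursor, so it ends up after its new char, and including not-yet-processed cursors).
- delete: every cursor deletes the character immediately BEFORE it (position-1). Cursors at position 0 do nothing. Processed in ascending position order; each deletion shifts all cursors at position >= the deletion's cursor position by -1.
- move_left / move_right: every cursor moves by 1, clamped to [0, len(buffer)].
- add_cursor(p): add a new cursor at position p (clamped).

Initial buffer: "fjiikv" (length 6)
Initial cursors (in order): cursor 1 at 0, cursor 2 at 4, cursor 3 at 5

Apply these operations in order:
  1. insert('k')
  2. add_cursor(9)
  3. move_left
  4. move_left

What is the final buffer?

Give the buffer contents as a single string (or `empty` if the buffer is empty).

After op 1 (insert('k')): buffer="kfjiikkkv" (len 9), cursors c1@1 c2@6 c3@8, authorship 1....2.3.
After op 2 (add_cursor(9)): buffer="kfjiikkkv" (len 9), cursors c1@1 c2@6 c3@8 c4@9, authorship 1....2.3.
After op 3 (move_left): buffer="kfjiikkkv" (len 9), cursors c1@0 c2@5 c3@7 c4@8, authorship 1....2.3.
After op 4 (move_left): buffer="kfjiikkkv" (len 9), cursors c1@0 c2@4 c3@6 c4@7, authorship 1....2.3.

Answer: kfjiikkkv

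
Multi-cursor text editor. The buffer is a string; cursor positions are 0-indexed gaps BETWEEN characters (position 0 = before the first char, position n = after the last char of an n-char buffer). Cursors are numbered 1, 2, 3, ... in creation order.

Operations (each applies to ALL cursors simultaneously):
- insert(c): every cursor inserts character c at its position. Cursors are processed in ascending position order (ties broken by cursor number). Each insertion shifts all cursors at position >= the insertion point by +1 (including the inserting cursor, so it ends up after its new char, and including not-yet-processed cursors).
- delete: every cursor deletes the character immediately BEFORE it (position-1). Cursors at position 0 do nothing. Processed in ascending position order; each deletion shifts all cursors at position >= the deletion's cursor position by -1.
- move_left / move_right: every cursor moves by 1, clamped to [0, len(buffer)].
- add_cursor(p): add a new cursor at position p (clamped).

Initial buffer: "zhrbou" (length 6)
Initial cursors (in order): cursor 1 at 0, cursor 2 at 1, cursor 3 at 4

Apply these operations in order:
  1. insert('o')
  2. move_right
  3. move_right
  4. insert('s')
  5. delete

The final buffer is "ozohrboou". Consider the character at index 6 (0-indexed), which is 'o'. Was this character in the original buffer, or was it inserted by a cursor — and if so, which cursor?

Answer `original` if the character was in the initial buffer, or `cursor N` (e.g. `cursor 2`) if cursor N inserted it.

After op 1 (insert('o')): buffer="ozohrboou" (len 9), cursors c1@1 c2@3 c3@7, authorship 1.2...3..
After op 2 (move_right): buffer="ozohrboou" (len 9), cursors c1@2 c2@4 c3@8, authorship 1.2...3..
After op 3 (move_right): buffer="ozohrboou" (len 9), cursors c1@3 c2@5 c3@9, authorship 1.2...3..
After op 4 (insert('s')): buffer="ozoshrsboous" (len 12), cursors c1@4 c2@7 c3@12, authorship 1.21..2.3..3
After op 5 (delete): buffer="ozohrboou" (len 9), cursors c1@3 c2@5 c3@9, authorship 1.2...3..
Authorship (.=original, N=cursor N): 1 . 2 . . . 3 . .
Index 6: author = 3

Answer: cursor 3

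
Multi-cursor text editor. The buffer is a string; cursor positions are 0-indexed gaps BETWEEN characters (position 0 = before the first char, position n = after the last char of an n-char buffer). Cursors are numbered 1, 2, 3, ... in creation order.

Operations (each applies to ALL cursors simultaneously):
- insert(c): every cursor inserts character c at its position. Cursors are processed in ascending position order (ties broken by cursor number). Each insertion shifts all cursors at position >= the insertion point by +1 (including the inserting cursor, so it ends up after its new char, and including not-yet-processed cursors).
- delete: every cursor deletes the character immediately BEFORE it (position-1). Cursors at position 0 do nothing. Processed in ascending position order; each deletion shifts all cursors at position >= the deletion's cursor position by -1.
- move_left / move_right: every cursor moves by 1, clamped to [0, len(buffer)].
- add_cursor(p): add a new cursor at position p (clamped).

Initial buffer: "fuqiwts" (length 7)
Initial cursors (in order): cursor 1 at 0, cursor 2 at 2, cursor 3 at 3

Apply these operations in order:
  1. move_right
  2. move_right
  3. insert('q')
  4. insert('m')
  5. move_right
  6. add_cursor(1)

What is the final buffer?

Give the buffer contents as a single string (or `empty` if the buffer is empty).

After op 1 (move_right): buffer="fuqiwts" (len 7), cursors c1@1 c2@3 c3@4, authorship .......
After op 2 (move_right): buffer="fuqiwts" (len 7), cursors c1@2 c2@4 c3@5, authorship .......
After op 3 (insert('q')): buffer="fuqqiqwqts" (len 10), cursors c1@3 c2@6 c3@8, authorship ..1..2.3..
After op 4 (insert('m')): buffer="fuqmqiqmwqmts" (len 13), cursors c1@4 c2@8 c3@11, authorship ..11..22.33..
After op 5 (move_right): buffer="fuqmqiqmwqmts" (len 13), cursors c1@5 c2@9 c3@12, authorship ..11..22.33..
After op 6 (add_cursor(1)): buffer="fuqmqiqmwqmts" (len 13), cursors c4@1 c1@5 c2@9 c3@12, authorship ..11..22.33..

Answer: fuqmqiqmwqmts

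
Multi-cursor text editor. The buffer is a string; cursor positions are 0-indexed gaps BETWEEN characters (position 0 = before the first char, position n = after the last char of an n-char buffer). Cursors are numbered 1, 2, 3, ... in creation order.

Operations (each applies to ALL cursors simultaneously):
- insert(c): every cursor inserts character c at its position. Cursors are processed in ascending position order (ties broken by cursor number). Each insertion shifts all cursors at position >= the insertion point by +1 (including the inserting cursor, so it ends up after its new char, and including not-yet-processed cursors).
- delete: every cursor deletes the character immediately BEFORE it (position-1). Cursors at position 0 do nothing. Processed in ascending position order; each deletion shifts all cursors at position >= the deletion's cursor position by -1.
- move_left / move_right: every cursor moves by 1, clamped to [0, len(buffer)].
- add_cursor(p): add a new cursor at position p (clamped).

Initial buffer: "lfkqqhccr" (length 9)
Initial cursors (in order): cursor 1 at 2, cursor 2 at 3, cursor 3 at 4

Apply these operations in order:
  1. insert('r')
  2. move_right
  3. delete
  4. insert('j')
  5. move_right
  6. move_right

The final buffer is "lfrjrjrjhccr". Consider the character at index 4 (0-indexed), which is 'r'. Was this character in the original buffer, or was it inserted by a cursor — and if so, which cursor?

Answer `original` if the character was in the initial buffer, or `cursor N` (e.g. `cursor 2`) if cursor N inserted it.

After op 1 (insert('r')): buffer="lfrkrqrqhccr" (len 12), cursors c1@3 c2@5 c3@7, authorship ..1.2.3.....
After op 2 (move_right): buffer="lfrkrqrqhccr" (len 12), cursors c1@4 c2@6 c3@8, authorship ..1.2.3.....
After op 3 (delete): buffer="lfrrrhccr" (len 9), cursors c1@3 c2@4 c3@5, authorship ..123....
After op 4 (insert('j')): buffer="lfrjrjrjhccr" (len 12), cursors c1@4 c2@6 c3@8, authorship ..112233....
After op 5 (move_right): buffer="lfrjrjrjhccr" (len 12), cursors c1@5 c2@7 c3@9, authorship ..112233....
After op 6 (move_right): buffer="lfrjrjrjhccr" (len 12), cursors c1@6 c2@8 c3@10, authorship ..112233....
Authorship (.=original, N=cursor N): . . 1 1 2 2 3 3 . . . .
Index 4: author = 2

Answer: cursor 2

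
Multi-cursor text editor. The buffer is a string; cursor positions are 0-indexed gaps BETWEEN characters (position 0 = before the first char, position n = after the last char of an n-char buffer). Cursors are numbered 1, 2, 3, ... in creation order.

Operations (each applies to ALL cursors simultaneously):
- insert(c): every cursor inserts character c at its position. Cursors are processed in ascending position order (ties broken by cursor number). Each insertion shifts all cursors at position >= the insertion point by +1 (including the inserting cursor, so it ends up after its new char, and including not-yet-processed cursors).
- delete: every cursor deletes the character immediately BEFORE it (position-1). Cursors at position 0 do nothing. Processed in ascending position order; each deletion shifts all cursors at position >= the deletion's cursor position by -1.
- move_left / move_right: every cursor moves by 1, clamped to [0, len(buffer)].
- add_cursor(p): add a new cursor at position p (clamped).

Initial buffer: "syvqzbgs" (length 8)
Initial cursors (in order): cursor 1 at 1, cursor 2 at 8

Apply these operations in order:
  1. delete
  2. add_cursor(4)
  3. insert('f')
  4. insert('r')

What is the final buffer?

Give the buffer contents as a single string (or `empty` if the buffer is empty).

Answer: fryvqzfrbgfr

Derivation:
After op 1 (delete): buffer="yvqzbg" (len 6), cursors c1@0 c2@6, authorship ......
After op 2 (add_cursor(4)): buffer="yvqzbg" (len 6), cursors c1@0 c3@4 c2@6, authorship ......
After op 3 (insert('f')): buffer="fyvqzfbgf" (len 9), cursors c1@1 c3@6 c2@9, authorship 1....3..2
After op 4 (insert('r')): buffer="fryvqzfrbgfr" (len 12), cursors c1@2 c3@8 c2@12, authorship 11....33..22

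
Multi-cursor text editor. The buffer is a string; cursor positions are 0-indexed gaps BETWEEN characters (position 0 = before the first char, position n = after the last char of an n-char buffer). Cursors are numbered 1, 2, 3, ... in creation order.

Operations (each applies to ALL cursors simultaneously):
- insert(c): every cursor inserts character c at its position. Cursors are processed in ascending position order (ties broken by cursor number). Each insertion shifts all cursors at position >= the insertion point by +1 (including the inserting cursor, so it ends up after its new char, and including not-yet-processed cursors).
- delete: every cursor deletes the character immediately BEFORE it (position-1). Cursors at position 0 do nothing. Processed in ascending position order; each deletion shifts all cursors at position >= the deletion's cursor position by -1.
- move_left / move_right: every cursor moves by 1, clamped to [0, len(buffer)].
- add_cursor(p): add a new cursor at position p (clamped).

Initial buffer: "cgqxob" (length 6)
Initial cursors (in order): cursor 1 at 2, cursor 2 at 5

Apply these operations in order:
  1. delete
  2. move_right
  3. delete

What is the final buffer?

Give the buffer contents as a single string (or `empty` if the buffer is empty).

Answer: cx

Derivation:
After op 1 (delete): buffer="cqxb" (len 4), cursors c1@1 c2@3, authorship ....
After op 2 (move_right): buffer="cqxb" (len 4), cursors c1@2 c2@4, authorship ....
After op 3 (delete): buffer="cx" (len 2), cursors c1@1 c2@2, authorship ..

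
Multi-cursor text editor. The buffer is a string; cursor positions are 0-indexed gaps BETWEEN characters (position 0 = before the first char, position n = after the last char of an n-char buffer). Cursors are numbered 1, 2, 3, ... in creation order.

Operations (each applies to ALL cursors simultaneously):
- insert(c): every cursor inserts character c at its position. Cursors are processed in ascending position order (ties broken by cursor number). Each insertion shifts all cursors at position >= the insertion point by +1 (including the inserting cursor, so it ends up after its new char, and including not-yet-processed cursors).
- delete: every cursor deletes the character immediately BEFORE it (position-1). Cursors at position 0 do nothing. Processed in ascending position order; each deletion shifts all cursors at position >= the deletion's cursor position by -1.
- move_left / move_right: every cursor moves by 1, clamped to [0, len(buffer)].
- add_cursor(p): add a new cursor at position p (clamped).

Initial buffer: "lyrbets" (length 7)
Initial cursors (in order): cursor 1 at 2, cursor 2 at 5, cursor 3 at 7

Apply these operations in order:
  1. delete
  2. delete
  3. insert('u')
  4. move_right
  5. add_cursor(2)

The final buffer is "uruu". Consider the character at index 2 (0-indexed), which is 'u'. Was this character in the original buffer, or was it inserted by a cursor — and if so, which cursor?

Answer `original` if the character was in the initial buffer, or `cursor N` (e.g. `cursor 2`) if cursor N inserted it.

After op 1 (delete): buffer="lrbt" (len 4), cursors c1@1 c2@3 c3@4, authorship ....
After op 2 (delete): buffer="r" (len 1), cursors c1@0 c2@1 c3@1, authorship .
After op 3 (insert('u')): buffer="uruu" (len 4), cursors c1@1 c2@4 c3@4, authorship 1.23
After op 4 (move_right): buffer="uruu" (len 4), cursors c1@2 c2@4 c3@4, authorship 1.23
After op 5 (add_cursor(2)): buffer="uruu" (len 4), cursors c1@2 c4@2 c2@4 c3@4, authorship 1.23
Authorship (.=original, N=cursor N): 1 . 2 3
Index 2: author = 2

Answer: cursor 2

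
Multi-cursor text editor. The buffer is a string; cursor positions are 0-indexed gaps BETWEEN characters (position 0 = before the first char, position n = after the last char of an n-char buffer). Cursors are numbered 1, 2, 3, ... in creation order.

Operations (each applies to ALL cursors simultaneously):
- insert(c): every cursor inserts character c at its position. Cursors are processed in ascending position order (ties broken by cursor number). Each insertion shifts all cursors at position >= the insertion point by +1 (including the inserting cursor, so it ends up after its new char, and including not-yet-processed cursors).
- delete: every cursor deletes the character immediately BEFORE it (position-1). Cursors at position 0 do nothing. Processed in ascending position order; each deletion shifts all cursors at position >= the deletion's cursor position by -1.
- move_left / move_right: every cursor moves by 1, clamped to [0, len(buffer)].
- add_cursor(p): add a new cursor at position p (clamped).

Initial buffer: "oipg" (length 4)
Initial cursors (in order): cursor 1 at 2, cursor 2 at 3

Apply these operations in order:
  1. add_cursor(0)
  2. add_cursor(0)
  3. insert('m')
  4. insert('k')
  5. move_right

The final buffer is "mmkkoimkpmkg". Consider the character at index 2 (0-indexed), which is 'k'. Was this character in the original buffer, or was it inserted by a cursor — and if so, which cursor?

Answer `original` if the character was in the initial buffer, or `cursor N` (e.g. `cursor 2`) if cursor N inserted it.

Answer: cursor 3

Derivation:
After op 1 (add_cursor(0)): buffer="oipg" (len 4), cursors c3@0 c1@2 c2@3, authorship ....
After op 2 (add_cursor(0)): buffer="oipg" (len 4), cursors c3@0 c4@0 c1@2 c2@3, authorship ....
After op 3 (insert('m')): buffer="mmoimpmg" (len 8), cursors c3@2 c4@2 c1@5 c2@7, authorship 34..1.2.
After op 4 (insert('k')): buffer="mmkkoimkpmkg" (len 12), cursors c3@4 c4@4 c1@8 c2@11, authorship 3434..11.22.
After op 5 (move_right): buffer="mmkkoimkpmkg" (len 12), cursors c3@5 c4@5 c1@9 c2@12, authorship 3434..11.22.
Authorship (.=original, N=cursor N): 3 4 3 4 . . 1 1 . 2 2 .
Index 2: author = 3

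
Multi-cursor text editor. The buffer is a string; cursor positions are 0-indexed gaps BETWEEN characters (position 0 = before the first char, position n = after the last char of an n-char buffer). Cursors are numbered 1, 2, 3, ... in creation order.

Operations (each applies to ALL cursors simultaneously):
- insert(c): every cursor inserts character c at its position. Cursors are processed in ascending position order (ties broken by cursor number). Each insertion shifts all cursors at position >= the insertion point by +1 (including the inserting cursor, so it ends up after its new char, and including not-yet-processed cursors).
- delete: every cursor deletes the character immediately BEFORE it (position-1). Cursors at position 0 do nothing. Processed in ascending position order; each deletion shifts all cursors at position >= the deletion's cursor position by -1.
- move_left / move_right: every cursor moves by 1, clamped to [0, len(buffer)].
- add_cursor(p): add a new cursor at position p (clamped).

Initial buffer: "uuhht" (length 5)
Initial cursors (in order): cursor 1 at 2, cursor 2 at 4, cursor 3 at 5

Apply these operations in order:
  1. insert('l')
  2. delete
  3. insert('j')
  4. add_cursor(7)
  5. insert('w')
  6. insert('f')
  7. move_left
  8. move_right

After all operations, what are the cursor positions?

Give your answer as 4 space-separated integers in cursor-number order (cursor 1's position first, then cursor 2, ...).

Answer: 5 10 16 13

Derivation:
After op 1 (insert('l')): buffer="uulhhltl" (len 8), cursors c1@3 c2@6 c3@8, authorship ..1..2.3
After op 2 (delete): buffer="uuhht" (len 5), cursors c1@2 c2@4 c3@5, authorship .....
After op 3 (insert('j')): buffer="uujhhjtj" (len 8), cursors c1@3 c2@6 c3@8, authorship ..1..2.3
After op 4 (add_cursor(7)): buffer="uujhhjtj" (len 8), cursors c1@3 c2@6 c4@7 c3@8, authorship ..1..2.3
After op 5 (insert('w')): buffer="uujwhhjwtwjw" (len 12), cursors c1@4 c2@8 c4@10 c3@12, authorship ..11..22.433
After op 6 (insert('f')): buffer="uujwfhhjwftwfjwf" (len 16), cursors c1@5 c2@10 c4@13 c3@16, authorship ..111..222.44333
After op 7 (move_left): buffer="uujwfhhjwftwfjwf" (len 16), cursors c1@4 c2@9 c4@12 c3@15, authorship ..111..222.44333
After op 8 (move_right): buffer="uujwfhhjwftwfjwf" (len 16), cursors c1@5 c2@10 c4@13 c3@16, authorship ..111..222.44333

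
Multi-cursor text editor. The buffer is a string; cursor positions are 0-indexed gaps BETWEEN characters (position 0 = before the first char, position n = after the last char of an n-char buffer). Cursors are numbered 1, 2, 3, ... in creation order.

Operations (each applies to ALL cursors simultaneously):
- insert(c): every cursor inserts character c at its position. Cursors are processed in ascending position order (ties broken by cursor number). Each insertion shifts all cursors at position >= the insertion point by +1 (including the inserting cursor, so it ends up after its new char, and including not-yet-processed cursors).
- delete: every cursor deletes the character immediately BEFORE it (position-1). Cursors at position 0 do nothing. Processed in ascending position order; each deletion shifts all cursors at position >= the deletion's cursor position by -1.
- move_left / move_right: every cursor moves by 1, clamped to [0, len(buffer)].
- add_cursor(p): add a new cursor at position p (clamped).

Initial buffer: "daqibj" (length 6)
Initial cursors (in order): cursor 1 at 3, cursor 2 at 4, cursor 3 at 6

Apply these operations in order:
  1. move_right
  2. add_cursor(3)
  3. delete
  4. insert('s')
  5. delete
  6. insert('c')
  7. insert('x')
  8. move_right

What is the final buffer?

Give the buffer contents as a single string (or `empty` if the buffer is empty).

Answer: daccccxxxx

Derivation:
After op 1 (move_right): buffer="daqibj" (len 6), cursors c1@4 c2@5 c3@6, authorship ......
After op 2 (add_cursor(3)): buffer="daqibj" (len 6), cursors c4@3 c1@4 c2@5 c3@6, authorship ......
After op 3 (delete): buffer="da" (len 2), cursors c1@2 c2@2 c3@2 c4@2, authorship ..
After op 4 (insert('s')): buffer="dassss" (len 6), cursors c1@6 c2@6 c3@6 c4@6, authorship ..1234
After op 5 (delete): buffer="da" (len 2), cursors c1@2 c2@2 c3@2 c4@2, authorship ..
After op 6 (insert('c')): buffer="dacccc" (len 6), cursors c1@6 c2@6 c3@6 c4@6, authorship ..1234
After op 7 (insert('x')): buffer="daccccxxxx" (len 10), cursors c1@10 c2@10 c3@10 c4@10, authorship ..12341234
After op 8 (move_right): buffer="daccccxxxx" (len 10), cursors c1@10 c2@10 c3@10 c4@10, authorship ..12341234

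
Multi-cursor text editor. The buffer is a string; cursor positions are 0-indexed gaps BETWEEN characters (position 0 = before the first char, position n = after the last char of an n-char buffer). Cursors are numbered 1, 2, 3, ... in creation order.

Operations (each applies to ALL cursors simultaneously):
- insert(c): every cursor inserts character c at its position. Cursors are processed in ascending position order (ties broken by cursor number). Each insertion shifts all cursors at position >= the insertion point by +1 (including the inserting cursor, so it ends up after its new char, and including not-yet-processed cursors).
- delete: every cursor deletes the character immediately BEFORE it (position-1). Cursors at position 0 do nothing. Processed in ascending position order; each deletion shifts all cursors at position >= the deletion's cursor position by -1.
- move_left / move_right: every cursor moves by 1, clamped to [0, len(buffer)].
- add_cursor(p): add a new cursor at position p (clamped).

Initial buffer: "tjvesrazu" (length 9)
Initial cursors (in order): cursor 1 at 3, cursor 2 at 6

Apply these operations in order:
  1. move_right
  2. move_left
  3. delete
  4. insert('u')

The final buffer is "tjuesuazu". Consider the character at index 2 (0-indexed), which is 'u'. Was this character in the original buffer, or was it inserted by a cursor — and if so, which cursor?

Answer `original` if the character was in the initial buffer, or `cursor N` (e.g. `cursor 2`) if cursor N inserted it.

After op 1 (move_right): buffer="tjvesrazu" (len 9), cursors c1@4 c2@7, authorship .........
After op 2 (move_left): buffer="tjvesrazu" (len 9), cursors c1@3 c2@6, authorship .........
After op 3 (delete): buffer="tjesazu" (len 7), cursors c1@2 c2@4, authorship .......
After op 4 (insert('u')): buffer="tjuesuazu" (len 9), cursors c1@3 c2@6, authorship ..1..2...
Authorship (.=original, N=cursor N): . . 1 . . 2 . . .
Index 2: author = 1

Answer: cursor 1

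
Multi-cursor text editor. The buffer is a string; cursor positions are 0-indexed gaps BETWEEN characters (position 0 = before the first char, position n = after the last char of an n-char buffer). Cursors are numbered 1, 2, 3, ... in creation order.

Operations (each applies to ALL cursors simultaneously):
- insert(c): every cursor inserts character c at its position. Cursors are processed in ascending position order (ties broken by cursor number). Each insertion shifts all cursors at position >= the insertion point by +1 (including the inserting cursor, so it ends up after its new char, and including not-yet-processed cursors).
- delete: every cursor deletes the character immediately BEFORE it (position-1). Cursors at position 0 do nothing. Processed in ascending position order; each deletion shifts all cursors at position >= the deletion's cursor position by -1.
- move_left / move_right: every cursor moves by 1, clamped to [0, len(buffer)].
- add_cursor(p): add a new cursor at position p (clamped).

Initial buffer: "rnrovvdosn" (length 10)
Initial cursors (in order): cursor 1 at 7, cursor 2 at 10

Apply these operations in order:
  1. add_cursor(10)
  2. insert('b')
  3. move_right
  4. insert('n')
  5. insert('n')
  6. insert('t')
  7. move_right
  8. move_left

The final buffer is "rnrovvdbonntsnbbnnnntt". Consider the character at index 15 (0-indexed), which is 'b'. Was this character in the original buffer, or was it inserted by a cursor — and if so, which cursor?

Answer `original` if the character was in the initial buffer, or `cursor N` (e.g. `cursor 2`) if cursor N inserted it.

After op 1 (add_cursor(10)): buffer="rnrovvdosn" (len 10), cursors c1@7 c2@10 c3@10, authorship ..........
After op 2 (insert('b')): buffer="rnrovvdbosnbb" (len 13), cursors c1@8 c2@13 c3@13, authorship .......1...23
After op 3 (move_right): buffer="rnrovvdbosnbb" (len 13), cursors c1@9 c2@13 c3@13, authorship .......1...23
After op 4 (insert('n')): buffer="rnrovvdbonsnbbnn" (len 16), cursors c1@10 c2@16 c3@16, authorship .......1.1..2323
After op 5 (insert('n')): buffer="rnrovvdbonnsnbbnnnn" (len 19), cursors c1@11 c2@19 c3@19, authorship .......1.11..232323
After op 6 (insert('t')): buffer="rnrovvdbonntsnbbnnnntt" (len 22), cursors c1@12 c2@22 c3@22, authorship .......1.111..23232323
After op 7 (move_right): buffer="rnrovvdbonntsnbbnnnntt" (len 22), cursors c1@13 c2@22 c3@22, authorship .......1.111..23232323
After op 8 (move_left): buffer="rnrovvdbonntsnbbnnnntt" (len 22), cursors c1@12 c2@21 c3@21, authorship .......1.111..23232323
Authorship (.=original, N=cursor N): . . . . . . . 1 . 1 1 1 . . 2 3 2 3 2 3 2 3
Index 15: author = 3

Answer: cursor 3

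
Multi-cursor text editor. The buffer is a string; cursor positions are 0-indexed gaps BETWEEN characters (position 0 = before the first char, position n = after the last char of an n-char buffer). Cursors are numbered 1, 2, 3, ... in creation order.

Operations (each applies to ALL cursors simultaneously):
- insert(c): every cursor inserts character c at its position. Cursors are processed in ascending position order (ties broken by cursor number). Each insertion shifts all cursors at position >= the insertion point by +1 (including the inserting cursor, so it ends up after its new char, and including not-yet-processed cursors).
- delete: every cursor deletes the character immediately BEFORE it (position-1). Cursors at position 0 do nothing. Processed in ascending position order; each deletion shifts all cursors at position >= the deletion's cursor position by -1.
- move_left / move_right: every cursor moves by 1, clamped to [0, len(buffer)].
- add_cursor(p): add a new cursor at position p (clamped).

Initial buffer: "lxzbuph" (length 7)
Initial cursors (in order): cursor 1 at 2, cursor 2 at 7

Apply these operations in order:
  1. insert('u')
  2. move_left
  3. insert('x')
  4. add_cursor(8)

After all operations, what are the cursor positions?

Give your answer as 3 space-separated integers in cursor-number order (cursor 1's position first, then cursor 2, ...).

Answer: 3 10 8

Derivation:
After op 1 (insert('u')): buffer="lxuzbuphu" (len 9), cursors c1@3 c2@9, authorship ..1.....2
After op 2 (move_left): buffer="lxuzbuphu" (len 9), cursors c1@2 c2@8, authorship ..1.....2
After op 3 (insert('x')): buffer="lxxuzbuphxu" (len 11), cursors c1@3 c2@10, authorship ..11.....22
After op 4 (add_cursor(8)): buffer="lxxuzbuphxu" (len 11), cursors c1@3 c3@8 c2@10, authorship ..11.....22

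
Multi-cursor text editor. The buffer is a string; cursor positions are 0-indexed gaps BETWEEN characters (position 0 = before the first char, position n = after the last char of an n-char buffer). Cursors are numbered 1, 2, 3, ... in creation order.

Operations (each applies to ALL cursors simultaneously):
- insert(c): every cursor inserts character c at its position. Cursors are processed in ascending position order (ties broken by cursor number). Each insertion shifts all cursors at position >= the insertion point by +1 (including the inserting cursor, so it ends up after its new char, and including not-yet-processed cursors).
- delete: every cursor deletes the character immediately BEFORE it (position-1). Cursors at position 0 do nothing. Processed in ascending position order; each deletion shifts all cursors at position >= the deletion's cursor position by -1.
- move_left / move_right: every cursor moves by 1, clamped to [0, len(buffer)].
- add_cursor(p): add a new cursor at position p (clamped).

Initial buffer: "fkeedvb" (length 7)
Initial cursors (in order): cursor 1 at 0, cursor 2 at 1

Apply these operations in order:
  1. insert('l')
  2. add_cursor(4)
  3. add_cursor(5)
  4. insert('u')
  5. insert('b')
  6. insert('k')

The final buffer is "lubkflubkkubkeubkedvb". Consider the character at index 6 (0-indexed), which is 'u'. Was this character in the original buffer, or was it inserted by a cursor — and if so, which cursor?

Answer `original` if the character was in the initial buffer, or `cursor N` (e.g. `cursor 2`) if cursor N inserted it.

After op 1 (insert('l')): buffer="lflkeedvb" (len 9), cursors c1@1 c2@3, authorship 1.2......
After op 2 (add_cursor(4)): buffer="lflkeedvb" (len 9), cursors c1@1 c2@3 c3@4, authorship 1.2......
After op 3 (add_cursor(5)): buffer="lflkeedvb" (len 9), cursors c1@1 c2@3 c3@4 c4@5, authorship 1.2......
After op 4 (insert('u')): buffer="luflukueuedvb" (len 13), cursors c1@2 c2@5 c3@7 c4@9, authorship 11.22.3.4....
After op 5 (insert('b')): buffer="lubflubkubeubedvb" (len 17), cursors c1@3 c2@7 c3@10 c4@13, authorship 111.222.33.44....
After op 6 (insert('k')): buffer="lubkflubkkubkeubkedvb" (len 21), cursors c1@4 c2@9 c3@13 c4@17, authorship 1111.2222.333.444....
Authorship (.=original, N=cursor N): 1 1 1 1 . 2 2 2 2 . 3 3 3 . 4 4 4 . . . .
Index 6: author = 2

Answer: cursor 2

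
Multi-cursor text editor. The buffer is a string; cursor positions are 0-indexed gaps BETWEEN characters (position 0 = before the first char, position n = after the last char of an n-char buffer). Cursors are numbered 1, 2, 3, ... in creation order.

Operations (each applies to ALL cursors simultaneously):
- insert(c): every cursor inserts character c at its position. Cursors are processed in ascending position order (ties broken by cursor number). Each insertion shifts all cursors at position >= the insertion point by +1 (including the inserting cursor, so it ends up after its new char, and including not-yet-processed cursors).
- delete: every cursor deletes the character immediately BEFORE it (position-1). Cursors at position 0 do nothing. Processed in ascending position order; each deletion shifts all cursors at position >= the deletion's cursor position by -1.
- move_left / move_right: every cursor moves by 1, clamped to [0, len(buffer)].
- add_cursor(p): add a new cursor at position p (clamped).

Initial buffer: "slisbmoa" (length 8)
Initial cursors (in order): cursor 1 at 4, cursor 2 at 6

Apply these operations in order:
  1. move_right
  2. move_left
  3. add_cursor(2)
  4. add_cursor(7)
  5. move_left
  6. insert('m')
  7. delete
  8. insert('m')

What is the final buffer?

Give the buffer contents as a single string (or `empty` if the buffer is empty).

After op 1 (move_right): buffer="slisbmoa" (len 8), cursors c1@5 c2@7, authorship ........
After op 2 (move_left): buffer="slisbmoa" (len 8), cursors c1@4 c2@6, authorship ........
After op 3 (add_cursor(2)): buffer="slisbmoa" (len 8), cursors c3@2 c1@4 c2@6, authorship ........
After op 4 (add_cursor(7)): buffer="slisbmoa" (len 8), cursors c3@2 c1@4 c2@6 c4@7, authorship ........
After op 5 (move_left): buffer="slisbmoa" (len 8), cursors c3@1 c1@3 c2@5 c4@6, authorship ........
After op 6 (insert('m')): buffer="smlimsbmmmoa" (len 12), cursors c3@2 c1@5 c2@8 c4@10, authorship .3..1..2.4..
After op 7 (delete): buffer="slisbmoa" (len 8), cursors c3@1 c1@3 c2@5 c4@6, authorship ........
After op 8 (insert('m')): buffer="smlimsbmmmoa" (len 12), cursors c3@2 c1@5 c2@8 c4@10, authorship .3..1..2.4..

Answer: smlimsbmmmoa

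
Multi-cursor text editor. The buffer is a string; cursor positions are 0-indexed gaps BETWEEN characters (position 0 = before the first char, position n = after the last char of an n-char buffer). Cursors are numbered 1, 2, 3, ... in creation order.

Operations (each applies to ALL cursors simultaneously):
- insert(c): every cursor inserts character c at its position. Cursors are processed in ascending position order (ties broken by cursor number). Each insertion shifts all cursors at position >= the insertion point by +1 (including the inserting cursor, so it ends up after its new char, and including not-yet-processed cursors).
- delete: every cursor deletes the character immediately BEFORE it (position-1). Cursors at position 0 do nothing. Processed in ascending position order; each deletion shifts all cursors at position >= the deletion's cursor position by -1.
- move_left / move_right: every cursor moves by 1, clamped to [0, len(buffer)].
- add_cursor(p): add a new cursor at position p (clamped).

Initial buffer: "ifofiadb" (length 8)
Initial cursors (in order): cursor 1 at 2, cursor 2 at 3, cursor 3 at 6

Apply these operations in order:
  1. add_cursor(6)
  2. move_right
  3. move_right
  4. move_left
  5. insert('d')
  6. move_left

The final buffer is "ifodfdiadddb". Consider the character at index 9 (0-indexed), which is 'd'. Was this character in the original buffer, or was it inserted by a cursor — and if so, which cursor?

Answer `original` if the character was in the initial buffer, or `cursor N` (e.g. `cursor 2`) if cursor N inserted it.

Answer: cursor 3

Derivation:
After op 1 (add_cursor(6)): buffer="ifofiadb" (len 8), cursors c1@2 c2@3 c3@6 c4@6, authorship ........
After op 2 (move_right): buffer="ifofiadb" (len 8), cursors c1@3 c2@4 c3@7 c4@7, authorship ........
After op 3 (move_right): buffer="ifofiadb" (len 8), cursors c1@4 c2@5 c3@8 c4@8, authorship ........
After op 4 (move_left): buffer="ifofiadb" (len 8), cursors c1@3 c2@4 c3@7 c4@7, authorship ........
After op 5 (insert('d')): buffer="ifodfdiadddb" (len 12), cursors c1@4 c2@6 c3@11 c4@11, authorship ...1.2...34.
After op 6 (move_left): buffer="ifodfdiadddb" (len 12), cursors c1@3 c2@5 c3@10 c4@10, authorship ...1.2...34.
Authorship (.=original, N=cursor N): . . . 1 . 2 . . . 3 4 .
Index 9: author = 3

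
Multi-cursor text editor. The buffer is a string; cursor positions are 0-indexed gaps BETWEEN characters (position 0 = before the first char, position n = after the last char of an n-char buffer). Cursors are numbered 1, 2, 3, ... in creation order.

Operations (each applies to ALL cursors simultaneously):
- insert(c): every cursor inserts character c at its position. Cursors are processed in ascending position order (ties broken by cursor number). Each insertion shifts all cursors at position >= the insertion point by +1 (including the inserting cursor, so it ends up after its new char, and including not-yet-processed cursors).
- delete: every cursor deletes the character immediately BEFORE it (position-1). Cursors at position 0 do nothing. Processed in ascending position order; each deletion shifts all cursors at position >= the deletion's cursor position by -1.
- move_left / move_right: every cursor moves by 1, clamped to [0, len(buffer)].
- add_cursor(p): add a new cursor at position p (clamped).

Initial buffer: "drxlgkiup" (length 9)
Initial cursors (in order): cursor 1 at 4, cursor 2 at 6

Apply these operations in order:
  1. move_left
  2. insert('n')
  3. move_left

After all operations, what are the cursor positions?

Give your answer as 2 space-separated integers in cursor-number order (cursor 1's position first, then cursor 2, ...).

Answer: 3 6

Derivation:
After op 1 (move_left): buffer="drxlgkiup" (len 9), cursors c1@3 c2@5, authorship .........
After op 2 (insert('n')): buffer="drxnlgnkiup" (len 11), cursors c1@4 c2@7, authorship ...1..2....
After op 3 (move_left): buffer="drxnlgnkiup" (len 11), cursors c1@3 c2@6, authorship ...1..2....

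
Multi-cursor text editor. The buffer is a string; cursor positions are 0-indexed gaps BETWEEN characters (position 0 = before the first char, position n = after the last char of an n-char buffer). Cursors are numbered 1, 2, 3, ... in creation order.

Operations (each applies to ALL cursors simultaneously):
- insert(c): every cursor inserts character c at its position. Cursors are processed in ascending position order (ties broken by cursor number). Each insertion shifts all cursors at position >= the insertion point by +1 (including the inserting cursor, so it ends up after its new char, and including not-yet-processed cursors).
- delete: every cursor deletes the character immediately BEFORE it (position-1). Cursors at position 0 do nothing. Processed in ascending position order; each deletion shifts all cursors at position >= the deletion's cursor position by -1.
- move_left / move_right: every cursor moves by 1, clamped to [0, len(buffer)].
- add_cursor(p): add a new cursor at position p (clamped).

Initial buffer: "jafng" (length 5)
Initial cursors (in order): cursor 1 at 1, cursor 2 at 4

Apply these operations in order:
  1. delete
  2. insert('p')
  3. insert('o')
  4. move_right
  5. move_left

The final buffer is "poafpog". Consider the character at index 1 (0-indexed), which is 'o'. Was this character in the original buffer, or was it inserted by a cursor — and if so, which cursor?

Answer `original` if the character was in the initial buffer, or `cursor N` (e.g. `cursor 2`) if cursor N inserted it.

Answer: cursor 1

Derivation:
After op 1 (delete): buffer="afg" (len 3), cursors c1@0 c2@2, authorship ...
After op 2 (insert('p')): buffer="pafpg" (len 5), cursors c1@1 c2@4, authorship 1..2.
After op 3 (insert('o')): buffer="poafpog" (len 7), cursors c1@2 c2@6, authorship 11..22.
After op 4 (move_right): buffer="poafpog" (len 7), cursors c1@3 c2@7, authorship 11..22.
After op 5 (move_left): buffer="poafpog" (len 7), cursors c1@2 c2@6, authorship 11..22.
Authorship (.=original, N=cursor N): 1 1 . . 2 2 .
Index 1: author = 1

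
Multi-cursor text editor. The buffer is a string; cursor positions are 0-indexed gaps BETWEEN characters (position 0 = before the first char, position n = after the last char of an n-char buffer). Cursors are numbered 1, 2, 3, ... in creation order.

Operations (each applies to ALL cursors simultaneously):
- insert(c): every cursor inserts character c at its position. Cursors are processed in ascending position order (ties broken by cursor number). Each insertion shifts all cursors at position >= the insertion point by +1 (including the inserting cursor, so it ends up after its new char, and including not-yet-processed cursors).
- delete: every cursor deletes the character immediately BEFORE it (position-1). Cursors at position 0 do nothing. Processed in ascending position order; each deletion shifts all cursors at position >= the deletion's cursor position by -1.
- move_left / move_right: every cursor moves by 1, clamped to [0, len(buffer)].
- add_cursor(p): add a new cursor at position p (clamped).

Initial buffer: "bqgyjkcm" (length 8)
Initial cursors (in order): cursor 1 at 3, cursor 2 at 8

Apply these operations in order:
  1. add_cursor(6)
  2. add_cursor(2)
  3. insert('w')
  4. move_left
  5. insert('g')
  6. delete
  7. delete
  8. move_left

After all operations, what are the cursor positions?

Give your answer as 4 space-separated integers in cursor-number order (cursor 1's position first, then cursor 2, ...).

After op 1 (add_cursor(6)): buffer="bqgyjkcm" (len 8), cursors c1@3 c3@6 c2@8, authorship ........
After op 2 (add_cursor(2)): buffer="bqgyjkcm" (len 8), cursors c4@2 c1@3 c3@6 c2@8, authorship ........
After op 3 (insert('w')): buffer="bqwgwyjkwcmw" (len 12), cursors c4@3 c1@5 c3@9 c2@12, authorship ..4.1...3..2
After op 4 (move_left): buffer="bqwgwyjkwcmw" (len 12), cursors c4@2 c1@4 c3@8 c2@11, authorship ..4.1...3..2
After op 5 (insert('g')): buffer="bqgwggwyjkgwcmgw" (len 16), cursors c4@3 c1@6 c3@11 c2@15, authorship ..44.11...33..22
After op 6 (delete): buffer="bqwgwyjkwcmw" (len 12), cursors c4@2 c1@4 c3@8 c2@11, authorship ..4.1...3..2
After op 7 (delete): buffer="bwwyjwcw" (len 8), cursors c4@1 c1@2 c3@5 c2@7, authorship .41..3.2
After op 8 (move_left): buffer="bwwyjwcw" (len 8), cursors c4@0 c1@1 c3@4 c2@6, authorship .41..3.2

Answer: 1 6 4 0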